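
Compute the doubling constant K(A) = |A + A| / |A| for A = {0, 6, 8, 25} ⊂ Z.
K = |A + A| / |A| = 10/4 = 5/2

Enumerate A + A = {a + b : a, b ∈ A}. With |A| = 4, there are |A|^2 = 16 ordered sum pairs; collecting distinct values, A + A = {0, 6, 8, 12, 14, 16, 25, 31, 33, 50}, so |A + A| = 10. Thus K = 10/4 = 5/2. For comparison, the minimum possible |A + A| over all 4-element sets is 2·4 − 1 = 7 (so min K = 7/4), attained only by arithmetic progressions.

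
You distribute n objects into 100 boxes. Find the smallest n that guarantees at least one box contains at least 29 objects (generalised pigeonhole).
n = (29 − 1)·100 + 1 = 2801

By the generalised pigeonhole principle, to guarantee some box contains ≥ r objects we need more than (r − 1) · k objects total. Threshold: n = (r − 1) · k + 1. With r = 29 and k = 100: n = 28 · 100 + 1 = 2800 + 1 = 2801. For n = 2800 = 28 · 100, we can put exactly 28 objects in every box, avoiding 29 in any single one — so 2801 is tight.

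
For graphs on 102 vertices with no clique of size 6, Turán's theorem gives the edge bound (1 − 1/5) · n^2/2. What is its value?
Turán density bound = (4/5) · 102^2/2 = 20808/5 ≈ 4161.6

Turán's theorem: ex(n, K_{r+1}) is achieved by the complete r-partite Turán graph T(n, r) with parts as balanced as possible, and is at most (1 − 1/r) · n^2/2. For r = 5, n = 102: the density bound is (4/5) · 10404/2 = 20808/5 ≈ 4161.6. The integer-valued extremum is e(T(102, 5)) = 4161, which is strictly less than the density bound 20808/5 since 5 ∤ 102 (the parts of T(102, 5) cannot all be equal).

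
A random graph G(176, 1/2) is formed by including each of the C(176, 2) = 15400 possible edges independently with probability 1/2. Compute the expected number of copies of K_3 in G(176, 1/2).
E[# K_3] = C(176, 3) · (1/2)^C(3, 2) = 893200 / 2^3 = 111650

For each 3-subset S of vertices (there are C(176, 3) = 893200 such S), let X_S = 1 if S induces a K_3 (all C(3, 2) = 3 edges present). Then P(X_S = 1) = (1/2)^3 = 1/8. By linearity of expectation, E[# K_3] = C(176, 3) · (1/2)^3 = 893200 / 8 = 111650.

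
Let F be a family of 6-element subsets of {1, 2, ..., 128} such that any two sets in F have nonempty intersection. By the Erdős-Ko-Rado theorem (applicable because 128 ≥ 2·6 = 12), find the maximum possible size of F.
max |F| = C(127, 5) = 254231775

Erdős-Ko-Rado (1961): when n ≥ 2k, max |F| = C(n−1, k−1). The bound is attained by the star {A : i ∈ A} for any fixed i ∈ [n]. Here C(128−1, 6−1) = C(127, 5) = 254231775.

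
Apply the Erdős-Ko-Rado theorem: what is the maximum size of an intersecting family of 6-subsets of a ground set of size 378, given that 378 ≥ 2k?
max |F| = C(377, 5) = 61795898450

Erdős-Ko-Rado (1961): when n ≥ 2k, max |F| = C(n−1, k−1). The bound is attained by the star {A : i ∈ A} for any fixed i ∈ [n]. Here C(378−1, 6−1) = C(377, 5) = 61795898450.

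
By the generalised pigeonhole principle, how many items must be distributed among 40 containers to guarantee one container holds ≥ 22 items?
n = (22 − 1)·40 + 1 = 841

By the generalised pigeonhole principle, to guarantee some box contains ≥ r objects we need more than (r − 1) · k objects total. Threshold: n = (r − 1) · k + 1. With r = 22 and k = 40: n = 21 · 40 + 1 = 840 + 1 = 841. For n = 840 = 21 · 40, we can put exactly 21 objects in every box, avoiding 22 in any single one — so 841 is tight.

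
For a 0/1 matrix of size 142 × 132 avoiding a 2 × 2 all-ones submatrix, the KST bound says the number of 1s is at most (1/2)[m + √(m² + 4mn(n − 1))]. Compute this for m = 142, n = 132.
z(142, 132; 2, 2) ≤ (1/2)[142 + √(142² + 4·142·132·131)] = (1/2)[142 + √9842020] = 1639.5997

Kővári–Sós–Turán: let r_1, ..., r_142 be the row sums and z = Σ r_i the total number of 1s. Each pair of columns can share at most one row with both entries 1 (else a 2×2 all-ones block appears), so Σ_i C(r_i, 2) ≤ C(132, 2) = 8646. By convexity Σ_i C(r_i, 2) ≥ 142·C(z/142, 2) = z(z − 142)/(2·142), giving z² − 142z − 142·132·131 ≤ 0 and hence z ≤ (1/2)[142 + √(20164 + 4·2455464)] = (1/2)[142 + √9842020] ≈ (1/2)(142 + 3137.1994) = 1639.5997.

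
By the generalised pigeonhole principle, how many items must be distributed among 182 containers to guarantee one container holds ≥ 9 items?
n = (9 − 1)·182 + 1 = 1457

By the generalised pigeonhole principle, to guarantee some box contains ≥ r objects we need more than (r − 1) · k objects total. Threshold: n = (r − 1) · k + 1. With r = 9 and k = 182: n = 8 · 182 + 1 = 1456 + 1 = 1457. For n = 1456 = 8 · 182, we can put exactly 8 objects in every box, avoiding 9 in any single one — so 1457 is tight.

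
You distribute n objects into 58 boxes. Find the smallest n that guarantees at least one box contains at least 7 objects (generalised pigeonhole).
n = (7 − 1)·58 + 1 = 349

By the generalised pigeonhole principle, to guarantee some box contains ≥ r objects we need more than (r − 1) · k objects total. Threshold: n = (r − 1) · k + 1. With r = 7 and k = 58: n = 6 · 58 + 1 = 348 + 1 = 349. For n = 348 = 6 · 58, we can put exactly 6 objects in every box, avoiding 7 in any single one — so 349 is tight.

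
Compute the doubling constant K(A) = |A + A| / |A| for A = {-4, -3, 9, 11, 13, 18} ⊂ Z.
K = |A + A| / |A| = 20/6 = 10/3

Enumerate A + A = {a + b : a, b ∈ A}. With |A| = 6, there are |A|^2 = 36 ordered sum pairs; collecting distinct values, A + A = {-8, -7, -6, 5, 6, 7, 8, 9, 10, 14, 15, 18, 20, 22, 24, 26, 27, 29, 31, 36}, so |A + A| = 20. Thus K = 20/6 = 10/3. For comparison, the minimum possible |A + A| over all 6-element sets is 2·6 − 1 = 11 (so min K = 11/6), attained only by arithmetic progressions.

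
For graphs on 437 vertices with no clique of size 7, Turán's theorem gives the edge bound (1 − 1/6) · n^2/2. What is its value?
Turán density bound = (5/6) · 437^2/2 = 954845/12 ≈ 79570.4167

Turán's theorem: ex(n, K_{r+1}) is achieved by the complete r-partite Turán graph T(n, r) with parts as balanced as possible, and is at most (1 − 1/r) · n^2/2. For r = 6, n = 437: the density bound is (5/6) · 190969/2 = 954845/12 ≈ 79570.4167. The integer-valued extremum is e(T(437, 6)) = 79570, which is strictly less than the density bound 954845/12 since 6 ∤ 437 (the parts of T(437, 6) cannot all be equal).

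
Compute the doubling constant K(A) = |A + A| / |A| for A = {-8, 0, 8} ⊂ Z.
K = |A + A| / |A| = 5/3

Enumerate A + A = {a + b : a, b ∈ A}. With |A| = 3, there are |A|^2 = 9 ordered sum pairs; collecting distinct values, A + A = {-16, -8, 0, 8, 16}, so |A + A| = 5. Thus K = 5/3. Here |A + A| = 2|A| − 1 = 5, the minimum possible — so K = 5/3 is minimal, which holds iff A is an arithmetic progression.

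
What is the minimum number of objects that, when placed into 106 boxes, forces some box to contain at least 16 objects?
n = (16 − 1)·106 + 1 = 1591

By the generalised pigeonhole principle, to guarantee some box contains ≥ r objects we need more than (r − 1) · k objects total. Threshold: n = (r − 1) · k + 1. With r = 16 and k = 106: n = 15 · 106 + 1 = 1590 + 1 = 1591. For n = 1590 = 15 · 106, we can put exactly 15 objects in every box, avoiding 16 in any single one — so 1591 is tight.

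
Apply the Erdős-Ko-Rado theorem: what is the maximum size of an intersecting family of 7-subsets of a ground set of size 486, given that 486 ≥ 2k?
max |F| = C(485, 6) = 17524074327760

The Erdős-Ko-Rado theorem states: for n ≥ 2k, an intersecting family of k-subsets of an n-element set has size at most C(n − 1, k − 1), with equality for 'star' families {A ⊆ [n] : |A| = k, i ∈ A} (fix an element i). For n = 486, k = 7: C(485, 6) = 17524074327760.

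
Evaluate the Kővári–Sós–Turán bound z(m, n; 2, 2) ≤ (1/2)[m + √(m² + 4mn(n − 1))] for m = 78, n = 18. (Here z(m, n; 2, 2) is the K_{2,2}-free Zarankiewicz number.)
z(78, 18; 2, 2) ≤ (1/2)[78 + √(78² + 4·78·18·17)] = (1/2)[78 + √101556] = 198.3393

Kővári–Sós–Turán: let r_1, ..., r_78 be the row sums and z = Σ r_i the total number of 1s. Each pair of columns can share at most one row with both entries 1 (else a 2×2 all-ones block appears), so Σ_i C(r_i, 2) ≤ C(18, 2) = 153. By convexity Σ_i C(r_i, 2) ≥ 78·C(z/78, 2) = z(z − 78)/(2·78), giving z² − 78z − 78·18·17 ≤ 0 and hence z ≤ (1/2)[78 + √(6084 + 4·23868)] = (1/2)[78 + √101556] ≈ (1/2)(78 + 318.6785) = 198.3393.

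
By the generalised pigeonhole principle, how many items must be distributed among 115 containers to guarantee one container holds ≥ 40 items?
n = (40 − 1)·115 + 1 = 4486

By the generalised pigeonhole principle, to guarantee some box contains ≥ r objects we need more than (r − 1) · k objects total. Threshold: n = (r − 1) · k + 1. With r = 40 and k = 115: n = 39 · 115 + 1 = 4485 + 1 = 4486. For n = 4485 = 39 · 115, we can put exactly 39 objects in every box, avoiding 40 in any single one — so 4486 is tight.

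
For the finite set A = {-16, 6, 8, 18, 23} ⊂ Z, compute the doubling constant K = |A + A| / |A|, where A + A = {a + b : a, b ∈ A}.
K = |A + A| / |A| = 15/5 = 3

Enumerate A + A = {a + b : a, b ∈ A}. With |A| = 5, there are |A|^2 = 25 ordered sum pairs; collecting distinct values, A + A = {-32, -10, -8, 2, 7, 12, 14, 16, 24, 26, 29, 31, 36, 41, 46}, so |A + A| = 15. Thus K = 15/5 = 3. For comparison, the minimum possible |A + A| over all 5-element sets is 2·5 − 1 = 9 (so min K = 9/5), attained only by arithmetic progressions.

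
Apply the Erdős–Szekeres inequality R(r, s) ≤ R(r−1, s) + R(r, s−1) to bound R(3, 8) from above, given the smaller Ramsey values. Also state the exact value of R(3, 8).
R(3, 8) ≤ R(2, 8) + R(3, 7) = 8 + 23 = 31; exact value R(3, 8) = 28.

The Erdős–Szekeres recurrence R(r, s) ≤ R(r−1, s) + R(r, s−1) applied to (r, s) = (3, 8) gives
  R(3, 8) ≤ R(2, 8) + R(3, 7) = 8 + 23 = 31.
(Recall R(2, k) = k and R is symmetric.) The recurrence is not tight here (it gives 31, but the exact value is R(3, 8) = 28); the tight upper bound requires a sharper argument than the simple recurrence, combined with a lower-bound construction on K_{27}.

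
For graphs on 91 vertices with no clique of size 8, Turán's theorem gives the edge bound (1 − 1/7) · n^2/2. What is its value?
Turán density bound = (6/7) · 91^2/2 = 3549

Turán's theorem: ex(n, K_{r+1}) is achieved by the complete r-partite Turán graph T(n, r) with parts as balanced as possible, and is at most (1 − 1/r) · n^2/2. For r = 7, n = 91: the density bound is (6/7) · 8281/2 = 3549. Since 7 ∣ 91, the Turán graph T(91, 7) has parts of equal size 13, and its edge count e(T(91, 7)) = 3549 attains the density bound exactly.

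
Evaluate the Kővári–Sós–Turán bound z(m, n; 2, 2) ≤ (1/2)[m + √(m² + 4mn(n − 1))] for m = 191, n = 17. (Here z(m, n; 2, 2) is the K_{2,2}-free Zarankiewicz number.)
z(191, 17; 2, 2) ≤ (1/2)[191 + √(191² + 4·191·17·16)] = (1/2)[191 + √244289] = 342.628

Kővári–Sós–Turán: let r_1, ..., r_191 be the row sums and z = Σ r_i the total number of 1s. Each pair of columns can share at most one row with both entries 1 (else a 2×2 all-ones block appears), so Σ_i C(r_i, 2) ≤ C(17, 2) = 136. By convexity Σ_i C(r_i, 2) ≥ 191·C(z/191, 2) = z(z − 191)/(2·191), giving z² − 191z − 191·17·16 ≤ 0 and hence z ≤ (1/2)[191 + √(36481 + 4·51952)] = (1/2)[191 + √244289] ≈ (1/2)(191 + 494.256) = 342.628.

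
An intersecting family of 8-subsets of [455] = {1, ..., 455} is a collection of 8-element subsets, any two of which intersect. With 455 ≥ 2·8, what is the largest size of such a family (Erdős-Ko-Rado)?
max |F| = C(454, 7) = 752965996031040

The Erdős-Ko-Rado theorem states: for n ≥ 2k, an intersecting family of k-subsets of an n-element set has size at most C(n − 1, k − 1), with equality for 'star' families {A ⊆ [n] : |A| = k, i ∈ A} (fix an element i). For n = 455, k = 8: C(454, 7) = 752965996031040.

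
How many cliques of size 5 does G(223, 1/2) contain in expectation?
E[# K_5] = C(223, 5) · (1/2)^C(5, 2) = 4392741639 / 2^10 ≈ 4289786.756836

For each 5-subset S of vertices (there are C(223, 5) = 4392741639 such S), let X_S = 1 if S induces a K_5 (all C(5, 2) = 10 edges present). Then P(X_S = 1) = (1/2)^10 = 1/1024. By linearity of expectation, E[# K_5] = C(223, 5) · (1/2)^10 = 4392741639 / 1024 ≈ 4289786.756836.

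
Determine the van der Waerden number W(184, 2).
W(184, 2) = 184 + 1 = 185

A 2-term AP is any pair of integers, so a monochromatic 2-AP exists iff some colour is used at least twice. With 184 colours, the colouring i ↦ i on {1, ..., 184} uses each colour once, avoiding any monochromatic pair, so W(184, 2) > 184. For {1, ..., 185}, pigeonhole forces two integers of the same colour, which form a monochromatic 2-AP. Hence W(184, 2) = 185.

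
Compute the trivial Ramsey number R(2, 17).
R(2, 17) = 17

R(2, k) = k for all k ≥ 2: in a 2-colouring of K_k, either some edge is red (a red K_2) or all edges are blue (a blue K_k). And K_{16} coloured all-blue has no blue K_17, so R(2, 17) > 16. Hence R(2, 17) = 17.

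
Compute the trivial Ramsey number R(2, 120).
R(2, 120) = 120

R(2, k) = k for all k ≥ 2: in a 2-colouring of K_k, either some edge is red (a red K_2) or all edges are blue (a blue K_k). And K_{119} coloured all-blue has no blue K_120, so R(2, 120) > 119. Hence R(2, 120) = 120.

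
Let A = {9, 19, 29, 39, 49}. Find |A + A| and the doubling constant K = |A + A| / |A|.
K = |A + A| / |A| = 9/5

Enumerate A + A = {a + b : a, b ∈ A}. With |A| = 5, there are |A|^2 = 25 ordered sum pairs; collecting distinct values, A + A = {18, 28, 38, 48, 58, 68, 78, 88, 98}, so |A + A| = 9. Thus K = 9/5. Here |A + A| = 2|A| − 1 = 9, the minimum possible — so K = 9/5 is minimal, which holds iff A is an arithmetic progression.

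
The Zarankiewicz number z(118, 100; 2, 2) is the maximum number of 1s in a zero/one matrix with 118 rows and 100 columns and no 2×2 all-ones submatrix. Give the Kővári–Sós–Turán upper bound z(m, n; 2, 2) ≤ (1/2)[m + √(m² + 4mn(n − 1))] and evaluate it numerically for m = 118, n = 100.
z(118, 100; 2, 2) ≤ (1/2)[118 + √(118² + 4·118·100·99)] = (1/2)[118 + √4686724] = 1141.4421

Kővári–Sós–Turán: let r_1, ..., r_118 be the row sums and z = Σ r_i the total number of 1s. Each pair of columns can share at most one row with both entries 1 (else a 2×2 all-ones block appears), so Σ_i C(r_i, 2) ≤ C(100, 2) = 4950. By convexity Σ_i C(r_i, 2) ≥ 118·C(z/118, 2) = z(z − 118)/(2·118), giving z² − 118z − 118·100·99 ≤ 0 and hence z ≤ (1/2)[118 + √(13924 + 4·1168200)] = (1/2)[118 + √4686724] ≈ (1/2)(118 + 2164.8843) = 1141.4421.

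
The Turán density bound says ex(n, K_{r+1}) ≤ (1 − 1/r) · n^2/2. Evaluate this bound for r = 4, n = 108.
Turán density bound = (3/4) · 108^2/2 = 4374

Turán's theorem: ex(n, K_{r+1}) is achieved by the complete r-partite Turán graph T(n, r) with parts as balanced as possible, and is at most (1 − 1/r) · n^2/2. For r = 4, n = 108: the density bound is (3/4) · 11664/2 = 4374. Since 4 ∣ 108, the Turán graph T(108, 4) has parts of equal size 27, and its edge count e(T(108, 4)) = 4374 attains the density bound exactly.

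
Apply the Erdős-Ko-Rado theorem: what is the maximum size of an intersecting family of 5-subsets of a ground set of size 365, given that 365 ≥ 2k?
max |F| = C(364, 4) = 719469751

The Erdős-Ko-Rado theorem states: for n ≥ 2k, an intersecting family of k-subsets of an n-element set has size at most C(n − 1, k − 1), with equality for 'star' families {A ⊆ [n] : |A| = k, i ∈ A} (fix an element i). For n = 365, k = 5: C(364, 4) = 719469751.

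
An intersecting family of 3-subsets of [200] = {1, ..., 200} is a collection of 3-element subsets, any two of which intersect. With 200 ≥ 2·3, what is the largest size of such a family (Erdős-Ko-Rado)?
max |F| = C(199, 2) = 19701

Erdős-Ko-Rado (1961): when n ≥ 2k, max |F| = C(n−1, k−1). The bound is attained by the star {A : i ∈ A} for any fixed i ∈ [n]. Here C(200−1, 3−1) = C(199, 2) = 19701.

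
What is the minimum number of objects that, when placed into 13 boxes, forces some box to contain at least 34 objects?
n = (34 − 1)·13 + 1 = 430

By the generalised pigeonhole principle, to guarantee some box contains ≥ r objects we need more than (r − 1) · k objects total. Threshold: n = (r − 1) · k + 1. With r = 34 and k = 13: n = 33 · 13 + 1 = 429 + 1 = 430. For n = 429 = 33 · 13, we can put exactly 33 objects in every box, avoiding 34 in any single one — so 430 is tight.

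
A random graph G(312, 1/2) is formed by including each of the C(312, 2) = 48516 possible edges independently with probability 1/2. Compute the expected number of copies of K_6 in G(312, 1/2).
E[# K_6] = C(312, 6) · (1/2)^C(6, 2) = 1220651676244 / 2^15 = 305162919061/8192 ≈ 37251332.893188

For each 6-subset S of vertices (there are C(312, 6) = 1220651676244 such S), let X_S = 1 if S induces a K_6 (all C(6, 2) = 15 edges present). Then P(X_S = 1) = (1/2)^15 = 1/32768. By linearity of expectation, E[# K_6] = C(312, 6) · (1/2)^15 = 1220651676244 / 32768 = 305162919061/8192 ≈ 37251332.893188.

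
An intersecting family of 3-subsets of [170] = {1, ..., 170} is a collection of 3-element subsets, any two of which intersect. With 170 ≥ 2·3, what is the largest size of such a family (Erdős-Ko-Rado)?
max |F| = C(169, 2) = 14196

The Erdős-Ko-Rado theorem states: for n ≥ 2k, an intersecting family of k-subsets of an n-element set has size at most C(n − 1, k − 1), with equality for 'star' families {A ⊆ [n] : |A| = k, i ∈ A} (fix an element i). For n = 170, k = 3: C(169, 2) = 14196.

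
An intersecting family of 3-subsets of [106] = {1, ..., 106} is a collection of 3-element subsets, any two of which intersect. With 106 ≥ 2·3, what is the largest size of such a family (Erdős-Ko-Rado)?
max |F| = C(105, 2) = 5460

The Erdős-Ko-Rado theorem states: for n ≥ 2k, an intersecting family of k-subsets of an n-element set has size at most C(n − 1, k − 1), with equality for 'star' families {A ⊆ [n] : |A| = k, i ∈ A} (fix an element i). For n = 106, k = 3: C(105, 2) = 5460.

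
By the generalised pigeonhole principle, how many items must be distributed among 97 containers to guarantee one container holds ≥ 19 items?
n = (19 − 1)·97 + 1 = 1747

By the generalised pigeonhole principle, to guarantee some box contains ≥ r objects we need more than (r − 1) · k objects total. Threshold: n = (r − 1) · k + 1. With r = 19 and k = 97: n = 18 · 97 + 1 = 1746 + 1 = 1747. For n = 1746 = 18 · 97, we can put exactly 18 objects in every box, avoiding 19 in any single one — so 1747 is tight.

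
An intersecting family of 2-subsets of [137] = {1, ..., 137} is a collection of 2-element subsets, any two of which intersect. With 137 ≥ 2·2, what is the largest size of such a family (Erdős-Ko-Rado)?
max |F| = C(136, 1) = 136

The Erdős-Ko-Rado theorem states: for n ≥ 2k, an intersecting family of k-subsets of an n-element set has size at most C(n − 1, k − 1), with equality for 'star' families {A ⊆ [n] : |A| = k, i ∈ A} (fix an element i). For n = 137, k = 2: C(136, 1) = 136.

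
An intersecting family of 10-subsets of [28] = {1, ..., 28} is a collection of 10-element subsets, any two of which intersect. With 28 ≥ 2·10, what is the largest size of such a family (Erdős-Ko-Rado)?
max |F| = C(27, 9) = 4686825

Erdős-Ko-Rado (1961): when n ≥ 2k, max |F| = C(n−1, k−1). The bound is attained by the star {A : i ∈ A} for any fixed i ∈ [n]. Here C(28−1, 10−1) = C(27, 9) = 4686825.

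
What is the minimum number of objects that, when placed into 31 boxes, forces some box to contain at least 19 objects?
n = (19 − 1)·31 + 1 = 559

By the generalised pigeonhole principle, to guarantee some box contains ≥ r objects we need more than (r − 1) · k objects total. Threshold: n = (r − 1) · k + 1. With r = 19 and k = 31: n = 18 · 31 + 1 = 558 + 1 = 559. For n = 558 = 18 · 31, we can put exactly 18 objects in every box, avoiding 19 in any single one — so 559 is tight.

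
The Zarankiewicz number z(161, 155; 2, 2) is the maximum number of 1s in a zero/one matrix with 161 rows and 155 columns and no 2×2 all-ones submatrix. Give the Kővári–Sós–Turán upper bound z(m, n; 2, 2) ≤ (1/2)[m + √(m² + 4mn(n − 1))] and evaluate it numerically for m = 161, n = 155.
z(161, 155; 2, 2) ≤ (1/2)[161 + √(161² + 4·161·155·154)] = (1/2)[161 + √15398201] = 2042.5271

Kővári–Sós–Turán: let r_1, ..., r_161 be the row sums and z = Σ r_i the total number of 1s. Each pair of columns can share at most one row with both entries 1 (else a 2×2 all-ones block appears), so Σ_i C(r_i, 2) ≤ C(155, 2) = 11935. By convexity Σ_i C(r_i, 2) ≥ 161·C(z/161, 2) = z(z − 161)/(2·161), giving z² − 161z − 161·155·154 ≤ 0 and hence z ≤ (1/2)[161 + √(25921 + 4·3843070)] = (1/2)[161 + √15398201] ≈ (1/2)(161 + 3924.0542) = 2042.5271.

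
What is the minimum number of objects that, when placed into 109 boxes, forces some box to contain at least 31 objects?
n = (31 − 1)·109 + 1 = 3271

By the generalised pigeonhole principle, to guarantee some box contains ≥ r objects we need more than (r − 1) · k objects total. Threshold: n = (r − 1) · k + 1. With r = 31 and k = 109: n = 30 · 109 + 1 = 3270 + 1 = 3271. For n = 3270 = 30 · 109, we can put exactly 30 objects in every box, avoiding 31 in any single one — so 3271 is tight.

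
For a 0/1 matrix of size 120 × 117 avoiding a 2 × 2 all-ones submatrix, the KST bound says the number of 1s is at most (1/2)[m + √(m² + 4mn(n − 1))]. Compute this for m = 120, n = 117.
z(120, 117; 2, 2) ≤ (1/2)[120 + √(120² + 4·120·117·116)] = (1/2)[120 + √6528960] = 1337.5915

Kővári–Sós–Turán: let r_1, ..., r_120 be the row sums and z = Σ r_i the total number of 1s. Each pair of columns can share at most one row with both entries 1 (else a 2×2 all-ones block appears), so Σ_i C(r_i, 2) ≤ C(117, 2) = 6786. By convexity Σ_i C(r_i, 2) ≥ 120·C(z/120, 2) = z(z − 120)/(2·120), giving z² − 120z − 120·117·116 ≤ 0 and hence z ≤ (1/2)[120 + √(14400 + 4·1628640)] = (1/2)[120 + √6528960] ≈ (1/2)(120 + 2555.183) = 1337.5915.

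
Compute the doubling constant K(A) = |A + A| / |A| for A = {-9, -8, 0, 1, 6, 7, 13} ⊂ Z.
K = |A + A| / |A| = 23/7

Enumerate A + A = {a + b : a, b ∈ A}. With |A| = 7, there are |A|^2 = 49 ordered sum pairs; collecting distinct values, A + A = {-18, -17, -16, -9, -8, -7, -3, -2, -1, 0, 1, 2, 4, 5, 6, 7, 8, 12, 13, 14, 19, 20, 26}, so |A + A| = 23. Thus K = 23/7. For comparison, the minimum possible |A + A| over all 7-element sets is 2·7 − 1 = 13 (so min K = 13/7), attained only by arithmetic progressions.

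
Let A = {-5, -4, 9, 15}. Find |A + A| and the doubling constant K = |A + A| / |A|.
K = |A + A| / |A| = 10/4 = 5/2

Enumerate A + A = {a + b : a, b ∈ A}. With |A| = 4, there are |A|^2 = 16 ordered sum pairs; collecting distinct values, A + A = {-10, -9, -8, 4, 5, 10, 11, 18, 24, 30}, so |A + A| = 10. Thus K = 10/4 = 5/2. For comparison, the minimum possible |A + A| over all 4-element sets is 2·4 − 1 = 7 (so min K = 7/4), attained only by arithmetic progressions.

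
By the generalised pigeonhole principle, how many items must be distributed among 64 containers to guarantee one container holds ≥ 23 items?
n = (23 − 1)·64 + 1 = 1409

By the generalised pigeonhole principle, to guarantee some box contains ≥ r objects we need more than (r − 1) · k objects total. Threshold: n = (r − 1) · k + 1. With r = 23 and k = 64: n = 22 · 64 + 1 = 1408 + 1 = 1409. For n = 1408 = 22 · 64, we can put exactly 22 objects in every box, avoiding 23 in any single one — so 1409 is tight.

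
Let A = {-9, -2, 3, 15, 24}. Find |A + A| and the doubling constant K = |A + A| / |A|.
K = |A + A| / |A| = 14/5

Enumerate A + A = {a + b : a, b ∈ A}. With |A| = 5, there are |A|^2 = 25 ordered sum pairs; collecting distinct values, A + A = {-18, -11, -6, -4, 1, 6, 13, 15, 18, 22, 27, 30, 39, 48}, so |A + A| = 14. Thus K = 14/5. For comparison, the minimum possible |A + A| over all 5-element sets is 2·5 − 1 = 9 (so min K = 9/5), attained only by arithmetic progressions.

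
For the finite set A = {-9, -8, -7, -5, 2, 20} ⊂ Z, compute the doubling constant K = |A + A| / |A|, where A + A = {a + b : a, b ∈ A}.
K = |A + A| / |A| = 19/6

Enumerate A + A = {a + b : a, b ∈ A}. With |A| = 6, there are |A|^2 = 36 ordered sum pairs; collecting distinct values, A + A = {-18, -17, -16, -15, -14, -13, -12, -10, -7, -6, -5, -3, 4, 11, 12, 13, 15, 22, 40}, so |A + A| = 19. Thus K = 19/6. For comparison, the minimum possible |A + A| over all 6-element sets is 2·6 − 1 = 11 (so min K = 11/6), attained only by arithmetic progressions.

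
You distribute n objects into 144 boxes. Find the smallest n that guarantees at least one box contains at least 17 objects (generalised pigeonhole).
n = (17 − 1)·144 + 1 = 2305

By the generalised pigeonhole principle, to guarantee some box contains ≥ r objects we need more than (r − 1) · k objects total. Threshold: n = (r − 1) · k + 1. With r = 17 and k = 144: n = 16 · 144 + 1 = 2304 + 1 = 2305. For n = 2304 = 16 · 144, we can put exactly 16 objects in every box, avoiding 17 in any single one — so 2305 is tight.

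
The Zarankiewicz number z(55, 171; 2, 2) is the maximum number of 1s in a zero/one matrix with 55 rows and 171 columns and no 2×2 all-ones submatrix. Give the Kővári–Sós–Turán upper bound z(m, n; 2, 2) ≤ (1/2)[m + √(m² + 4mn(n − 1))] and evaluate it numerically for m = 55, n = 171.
z(55, 171; 2, 2) ≤ (1/2)[55 + √(55² + 4·55·171·170)] = (1/2)[55 + √6398425] = 1292.2554

Kővári–Sós–Turán: let r_1, ..., r_55 be the row sums and z = Σ r_i the total number of 1s. Each pair of columns can share at most one row with both entries 1 (else a 2×2 all-ones block appears), so Σ_i C(r_i, 2) ≤ C(171, 2) = 14535. By convexity Σ_i C(r_i, 2) ≥ 55·C(z/55, 2) = z(z − 55)/(2·55), giving z² − 55z − 55·171·170 ≤ 0 and hence z ≤ (1/2)[55 + √(3025 + 4·1598850)] = (1/2)[55 + √6398425] ≈ (1/2)(55 + 2529.5108) = 1292.2554.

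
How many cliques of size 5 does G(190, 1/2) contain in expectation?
E[# K_5] = C(190, 5) · (1/2)^C(5, 2) = 1956800538 / 2^10 = 978400269/512 ≈ 1910938.025391

For each 5-subset S of vertices (there are C(190, 5) = 1956800538 such S), let X_S = 1 if S induces a K_5 (all C(5, 2) = 10 edges present). Then P(X_S = 1) = (1/2)^10 = 1/1024. By linearity of expectation, E[# K_5] = C(190, 5) · (1/2)^10 = 1956800538 / 1024 = 978400269/512 ≈ 1910938.025391.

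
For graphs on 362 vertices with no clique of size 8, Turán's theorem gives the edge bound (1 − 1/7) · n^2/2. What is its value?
Turán density bound = (6/7) · 362^2/2 = 393132/7 ≈ 56161.7143

Turán's theorem: ex(n, K_{r+1}) is achieved by the complete r-partite Turán graph T(n, r) with parts as balanced as possible, and is at most (1 − 1/r) · n^2/2. For r = 7, n = 362: the density bound is (6/7) · 131044/2 = 393132/7 ≈ 56161.7143. The integer-valued extremum is e(T(362, 7)) = 56161, which is strictly less than the density bound 393132/7 since 7 ∤ 362 (the parts of T(362, 7) cannot all be equal).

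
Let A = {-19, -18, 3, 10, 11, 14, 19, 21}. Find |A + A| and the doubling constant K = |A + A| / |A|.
K = |A + A| / |A| = 33/8

Enumerate A + A = {a + b : a, b ∈ A}. With |A| = 8, there are |A|^2 = 64 ordered sum pairs; collecting distinct values, A + A = {-38, -37, -36, -16, -15, -9, -8, -7, -5, -4, 0, 1, 2, 3, 6, 13, 14, 17, 20, 21, 22, 24, 25, 28, 29, 30, 31, 32, 33, 35, 38, 40, 42}, so |A + A| = 33. Thus K = 33/8. For comparison, the minimum possible |A + A| over all 8-element sets is 2·8 − 1 = 15 (so min K = 15/8), attained only by arithmetic progressions.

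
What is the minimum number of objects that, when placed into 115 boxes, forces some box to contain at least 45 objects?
n = (45 − 1)·115 + 1 = 5061

By the generalised pigeonhole principle, to guarantee some box contains ≥ r objects we need more than (r − 1) · k objects total. Threshold: n = (r − 1) · k + 1. With r = 45 and k = 115: n = 44 · 115 + 1 = 5060 + 1 = 5061. For n = 5060 = 44 · 115, we can put exactly 44 objects in every box, avoiding 45 in any single one — so 5061 is tight.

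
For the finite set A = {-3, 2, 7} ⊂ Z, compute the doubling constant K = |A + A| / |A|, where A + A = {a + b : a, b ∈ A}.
K = |A + A| / |A| = 5/3

Enumerate A + A = {a + b : a, b ∈ A}. With |A| = 3, there are |A|^2 = 9 ordered sum pairs; collecting distinct values, A + A = {-6, -1, 4, 9, 14}, so |A + A| = 5. Thus K = 5/3. Here |A + A| = 2|A| − 1 = 5, the minimum possible — so K = 5/3 is minimal, which holds iff A is an arithmetic progression.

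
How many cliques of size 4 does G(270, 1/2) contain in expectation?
E[# K_4] = C(270, 4) · (1/2)^C(4, 2) = 216546345 / 2^6 = 3383536.640625

For each 4-subset S of vertices (there are C(270, 4) = 216546345 such S), let X_S = 1 if S induces a K_4 (all C(4, 2) = 6 edges present). Then P(X_S = 1) = (1/2)^6 = 1/64. By linearity of expectation, E[# K_4] = C(270, 4) · (1/2)^6 = 216546345 / 64 = 3383536.640625.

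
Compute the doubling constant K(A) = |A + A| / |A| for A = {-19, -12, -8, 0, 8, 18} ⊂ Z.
K = |A + A| / |A| = 20/6 = 10/3

Enumerate A + A = {a + b : a, b ∈ A}. With |A| = 6, there are |A|^2 = 36 ordered sum pairs; collecting distinct values, A + A = {-38, -31, -27, -24, -20, -19, -16, -12, -11, -8, -4, -1, 0, 6, 8, 10, 16, 18, 26, 36}, so |A + A| = 20. Thus K = 20/6 = 10/3. For comparison, the minimum possible |A + A| over all 6-element sets is 2·6 − 1 = 11 (so min K = 11/6), attained only by arithmetic progressions.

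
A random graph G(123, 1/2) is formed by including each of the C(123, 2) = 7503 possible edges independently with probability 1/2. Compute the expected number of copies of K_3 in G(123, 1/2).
E[# K_3] = C(123, 3) · (1/2)^C(3, 2) = 302621 / 2^3 = 37827.625

For each 3-subset S of vertices (there are C(123, 3) = 302621 such S), let X_S = 1 if S induces a K_3 (all C(3, 2) = 3 edges present). Then P(X_S = 1) = (1/2)^3 = 1/8. By linearity of expectation, E[# K_3] = C(123, 3) · (1/2)^3 = 302621 / 8 = 37827.625.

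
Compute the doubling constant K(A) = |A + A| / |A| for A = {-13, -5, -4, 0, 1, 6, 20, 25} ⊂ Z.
K = |A + A| / |A| = 28/8 = 7/2

Enumerate A + A = {a + b : a, b ∈ A}. With |A| = 8, there are |A|^2 = 64 ordered sum pairs; collecting distinct values, A + A = {-26, -18, -17, -13, -12, -10, -9, -8, -7, -5, -4, -3, 0, 1, 2, 6, 7, 12, 15, 16, 20, 21, 25, 26, 31, 40, 45, 50}, so |A + A| = 28. Thus K = 28/8 = 7/2. For comparison, the minimum possible |A + A| over all 8-element sets is 2·8 − 1 = 15 (so min K = 15/8), attained only by arithmetic progressions.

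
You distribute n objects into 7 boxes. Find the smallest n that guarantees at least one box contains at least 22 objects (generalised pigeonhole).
n = (22 − 1)·7 + 1 = 148

By the generalised pigeonhole principle, to guarantee some box contains ≥ r objects we need more than (r − 1) · k objects total. Threshold: n = (r − 1) · k + 1. With r = 22 and k = 7: n = 21 · 7 + 1 = 147 + 1 = 148. For n = 147 = 21 · 7, we can put exactly 21 objects in every box, avoiding 22 in any single one — so 148 is tight.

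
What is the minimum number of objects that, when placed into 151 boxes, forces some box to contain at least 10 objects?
n = (10 − 1)·151 + 1 = 1360

By the generalised pigeonhole principle, to guarantee some box contains ≥ r objects we need more than (r − 1) · k objects total. Threshold: n = (r − 1) · k + 1. With r = 10 and k = 151: n = 9 · 151 + 1 = 1359 + 1 = 1360. For n = 1359 = 9 · 151, we can put exactly 9 objects in every box, avoiding 10 in any single one — so 1360 is tight.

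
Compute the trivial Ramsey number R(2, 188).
R(2, 188) = 188

R(2, k) = k for all k ≥ 2: in a 2-colouring of K_k, either some edge is red (a red K_2) or all edges are blue (a blue K_k). And K_{187} coloured all-blue has no blue K_188, so R(2, 188) > 187. Hence R(2, 188) = 188.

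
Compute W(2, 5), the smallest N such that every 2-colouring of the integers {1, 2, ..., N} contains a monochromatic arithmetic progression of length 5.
W(2, 5) = 178

This is a classical value, W(2, 5) = 178, established by combining an explicit 2-colouring of {1, ..., 177} with no monochromatic 5-AP (giving the lower bound W(2, 5) > 177) and a finite case analysis / exhaustive computer search showing every 2-colouring of {1, ..., 178} has such an AP.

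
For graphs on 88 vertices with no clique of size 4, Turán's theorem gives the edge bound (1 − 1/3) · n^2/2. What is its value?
Turán density bound = (2/3) · 88^2/2 = 7744/3 ≈ 2581.3333

Turán's theorem: ex(n, K_{r+1}) is achieved by the complete r-partite Turán graph T(n, r) with parts as balanced as possible, and is at most (1 − 1/r) · n^2/2. For r = 3, n = 88: the density bound is (2/3) · 7744/2 = 7744/3 ≈ 2581.3333. The integer-valued extremum is e(T(88, 3)) = 2581, which is strictly less than the density bound 7744/3 since 3 ∤ 88 (the parts of T(88, 3) cannot all be equal).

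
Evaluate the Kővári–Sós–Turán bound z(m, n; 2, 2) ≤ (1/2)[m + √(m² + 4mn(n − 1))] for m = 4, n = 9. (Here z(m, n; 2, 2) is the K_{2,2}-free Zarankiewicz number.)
z(4, 9; 2, 2) ≤ (1/2)[4 + √(4² + 4·4·9·8)] = (1/2)[4 + √1168] = 19.088

Kővári–Sós–Turán: let r_1, ..., r_4 be the row sums and z = Σ r_i the total number of 1s. Each pair of columns can share at most one row with both entries 1 (else a 2×2 all-ones block appears), so Σ_i C(r_i, 2) ≤ C(9, 2) = 36. By convexity Σ_i C(r_i, 2) ≥ 4·C(z/4, 2) = z(z − 4)/(2·4), giving z² − 4z − 4·9·8 ≤ 0 and hence z ≤ (1/2)[4 + √(16 + 4·288)] = (1/2)[4 + √1168] ≈ (1/2)(4 + 34.176) = 19.088.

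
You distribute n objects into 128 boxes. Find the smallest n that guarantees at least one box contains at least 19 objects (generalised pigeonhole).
n = (19 − 1)·128 + 1 = 2305

By the generalised pigeonhole principle, to guarantee some box contains ≥ r objects we need more than (r − 1) · k objects total. Threshold: n = (r − 1) · k + 1. With r = 19 and k = 128: n = 18 · 128 + 1 = 2304 + 1 = 2305. For n = 2304 = 18 · 128, we can put exactly 18 objects in every box, avoiding 19 in any single one — so 2305 is tight.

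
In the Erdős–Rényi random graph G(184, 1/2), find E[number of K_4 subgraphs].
E[# K_4] = C(184, 4) · (1/2)^C(4, 2) = 46217626 / 2^6 = 23108813/32 = 722150.40625

For each 4-subset S of vertices (there are C(184, 4) = 46217626 such S), let X_S = 1 if S induces a K_4 (all C(4, 2) = 6 edges present). Then P(X_S = 1) = (1/2)^6 = 1/64. By linearity of expectation, E[# K_4] = C(184, 4) · (1/2)^6 = 46217626 / 64 = 23108813/32 = 722150.40625.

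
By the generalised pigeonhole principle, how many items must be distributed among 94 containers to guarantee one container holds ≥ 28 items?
n = (28 − 1)·94 + 1 = 2539

By the generalised pigeonhole principle, to guarantee some box contains ≥ r objects we need more than (r − 1) · k objects total. Threshold: n = (r − 1) · k + 1. With r = 28 and k = 94: n = 27 · 94 + 1 = 2538 + 1 = 2539. For n = 2538 = 27 · 94, we can put exactly 27 objects in every box, avoiding 28 in any single one — so 2539 is tight.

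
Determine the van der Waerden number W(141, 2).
W(141, 2) = 141 + 1 = 142

A 2-term AP is any pair of integers, so a monochromatic 2-AP exists iff some colour is used at least twice. With 141 colours, the colouring i ↦ i on {1, ..., 141} uses each colour once, avoiding any monochromatic pair, so W(141, 2) > 141. For {1, ..., 142}, pigeonhole forces two integers of the same colour, which form a monochromatic 2-AP. Hence W(141, 2) = 142.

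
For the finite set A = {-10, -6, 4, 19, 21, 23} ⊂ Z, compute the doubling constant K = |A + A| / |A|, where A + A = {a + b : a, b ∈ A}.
K = |A + A| / |A| = 19/6

Enumerate A + A = {a + b : a, b ∈ A}. With |A| = 6, there are |A|^2 = 36 ordered sum pairs; collecting distinct values, A + A = {-20, -16, -12, -6, -2, 8, 9, 11, 13, 15, 17, 23, 25, 27, 38, 40, 42, 44, 46}, so |A + A| = 19. Thus K = 19/6. For comparison, the minimum possible |A + A| over all 6-element sets is 2·6 − 1 = 11 (so min K = 11/6), attained only by arithmetic progressions.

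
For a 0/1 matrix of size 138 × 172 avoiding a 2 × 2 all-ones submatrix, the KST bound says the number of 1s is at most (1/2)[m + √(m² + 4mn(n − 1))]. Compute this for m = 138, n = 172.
z(138, 172; 2, 2) ≤ (1/2)[138 + √(138² + 4·138·172·171)] = (1/2)[138 + √16254468] = 2084.8415

Kővári–Sós–Turán: let r_1, ..., r_138 be the row sums and z = Σ r_i the total number of 1s. Each pair of columns can share at most one row with both entries 1 (else a 2×2 all-ones block appears), so Σ_i C(r_i, 2) ≤ C(172, 2) = 14706. By convexity Σ_i C(r_i, 2) ≥ 138·C(z/138, 2) = z(z − 138)/(2·138), giving z² − 138z − 138·172·171 ≤ 0 and hence z ≤ (1/2)[138 + √(19044 + 4·4058856)] = (1/2)[138 + √16254468] ≈ (1/2)(138 + 4031.683) = 2084.8415.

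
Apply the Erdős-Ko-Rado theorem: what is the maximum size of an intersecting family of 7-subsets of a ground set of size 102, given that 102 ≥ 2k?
max |F| = C(101, 6) = 1267339920

The Erdős-Ko-Rado theorem states: for n ≥ 2k, an intersecting family of k-subsets of an n-element set has size at most C(n − 1, k − 1), with equality for 'star' families {A ⊆ [n] : |A| = k, i ∈ A} (fix an element i). For n = 102, k = 7: C(101, 6) = 1267339920.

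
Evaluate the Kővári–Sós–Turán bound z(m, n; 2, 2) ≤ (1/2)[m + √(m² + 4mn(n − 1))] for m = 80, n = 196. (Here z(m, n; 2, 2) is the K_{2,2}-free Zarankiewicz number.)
z(80, 196; 2, 2) ≤ (1/2)[80 + √(80² + 4·80·196·195)] = (1/2)[80 + √12236800] = 1789.0569

Kővári–Sós–Turán: let r_1, ..., r_80 be the row sums and z = Σ r_i the total number of 1s. Each pair of columns can share at most one row with both entries 1 (else a 2×2 all-ones block appears), so Σ_i C(r_i, 2) ≤ C(196, 2) = 19110. By convexity Σ_i C(r_i, 2) ≥ 80·C(z/80, 2) = z(z − 80)/(2·80), giving z² − 80z − 80·196·195 ≤ 0 and hence z ≤ (1/2)[80 + √(6400 + 4·3057600)] = (1/2)[80 + √12236800] ≈ (1/2)(80 + 3498.1138) = 1789.0569.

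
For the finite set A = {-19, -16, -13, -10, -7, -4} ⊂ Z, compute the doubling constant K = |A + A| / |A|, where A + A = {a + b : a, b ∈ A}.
K = |A + A| / |A| = 11/6

Enumerate A + A = {a + b : a, b ∈ A}. With |A| = 6, there are |A|^2 = 36 ordered sum pairs; collecting distinct values, A + A = {-38, -35, -32, -29, -26, -23, -20, -17, -14, -11, -8}, so |A + A| = 11. Thus K = 11/6. Here |A + A| = 2|A| − 1 = 11, the minimum possible — so K = 11/6 is minimal, which holds iff A is an arithmetic progression.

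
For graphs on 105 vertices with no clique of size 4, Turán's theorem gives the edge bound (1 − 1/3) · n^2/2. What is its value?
Turán density bound = (2/3) · 105^2/2 = 3675

Turán's theorem: ex(n, K_{r+1}) is achieved by the complete r-partite Turán graph T(n, r) with parts as balanced as possible, and is at most (1 − 1/r) · n^2/2. For r = 3, n = 105: the density bound is (2/3) · 11025/2 = 3675. Since 3 ∣ 105, the Turán graph T(105, 3) has parts of equal size 35, and its edge count e(T(105, 3)) = 3675 attains the density bound exactly.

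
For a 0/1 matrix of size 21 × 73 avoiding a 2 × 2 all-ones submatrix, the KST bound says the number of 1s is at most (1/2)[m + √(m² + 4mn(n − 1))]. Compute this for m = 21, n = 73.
z(21, 73; 2, 2) ≤ (1/2)[21 + √(21² + 4·21·73·72)] = (1/2)[21 + √441945] = 342.8947

Kővári–Sós–Turán: let r_1, ..., r_21 be the row sums and z = Σ r_i the total number of 1s. Each pair of columns can share at most one row with both entries 1 (else a 2×2 all-ones block appears), so Σ_i C(r_i, 2) ≤ C(73, 2) = 2628. By convexity Σ_i C(r_i, 2) ≥ 21·C(z/21, 2) = z(z − 21)/(2·21), giving z² − 21z − 21·73·72 ≤ 0 and hence z ≤ (1/2)[21 + √(441 + 4·110376)] = (1/2)[21 + √441945] ≈ (1/2)(21 + 664.7894) = 342.8947.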